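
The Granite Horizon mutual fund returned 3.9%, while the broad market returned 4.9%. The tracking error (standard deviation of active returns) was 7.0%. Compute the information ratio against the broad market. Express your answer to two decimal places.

IR = (Rp − Rb) / TE = (3.9% − 4.9%) / 7.0% = -1.00% / 7.0% = -0.1429

-0.14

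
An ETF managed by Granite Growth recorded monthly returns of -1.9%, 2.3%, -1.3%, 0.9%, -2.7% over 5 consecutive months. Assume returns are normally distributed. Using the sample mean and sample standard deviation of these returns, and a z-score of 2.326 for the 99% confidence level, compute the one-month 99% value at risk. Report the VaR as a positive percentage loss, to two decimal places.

μ = (-1.9 + 2.3 − 1.3 + 0.9 − 2.7) / 5 = -2.70 / 5 = -0.5400%
Σ(r − μ)² = (-1.9 − (-0.5400))² + (2.3 − (-0.5400))² + … = 17.2320
sample σ = √(17.2320 / 4) = √4.3080 = 2.0756%
VaR = −(μ − z·σ) = −(-0.5400 − 2.326 × 2.0756) = −(-5.3678) = 5.3678%

5.37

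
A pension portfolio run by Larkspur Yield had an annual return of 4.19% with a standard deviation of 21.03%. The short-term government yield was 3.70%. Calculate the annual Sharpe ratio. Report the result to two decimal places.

0.02

Sharpe = (Rp − Rf) / σp = (4.19% − 3.70%) / 21.03% = 0.49% / 21.03% = 0.0233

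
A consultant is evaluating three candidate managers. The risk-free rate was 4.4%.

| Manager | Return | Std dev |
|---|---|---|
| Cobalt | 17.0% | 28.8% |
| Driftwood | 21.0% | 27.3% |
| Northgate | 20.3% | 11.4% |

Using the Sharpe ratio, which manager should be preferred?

Northgate

Cobalt: Sharpe ratio = (17.0% − 4.4%) / 28.8% = 0.438
Driftwood: Sharpe ratio = (21.0% − 4.4%) / 27.3% = 0.608
Northgate: Sharpe ratio = (20.3% − 4.4%) / 11.4% = 1.395
Highest: Northgate (1.395).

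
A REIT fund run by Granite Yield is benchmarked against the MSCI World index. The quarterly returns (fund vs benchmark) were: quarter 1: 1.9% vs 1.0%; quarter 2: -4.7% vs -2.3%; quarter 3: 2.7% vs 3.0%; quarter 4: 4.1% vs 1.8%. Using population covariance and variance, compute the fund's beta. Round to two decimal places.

1.60

r̄p = 1.0000%,  r̄m = 0.8750%
Cov = Σ(rp − r̄p)(rm − r̄m) / 4 = 6.1725
Var(rm) = Σ(rm − r̄m)² / 4 = 3.8669
β = Cov / Var = 6.1725 / 3.8669 = 1.5962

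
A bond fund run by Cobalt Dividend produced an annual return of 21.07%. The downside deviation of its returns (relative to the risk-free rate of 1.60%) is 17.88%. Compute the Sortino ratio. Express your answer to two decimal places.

Sortino = (Rp − Rf) / σd = (21.07% − 1.60%) / 17.88% = 19.47% / 17.88% = 1.0889

1.09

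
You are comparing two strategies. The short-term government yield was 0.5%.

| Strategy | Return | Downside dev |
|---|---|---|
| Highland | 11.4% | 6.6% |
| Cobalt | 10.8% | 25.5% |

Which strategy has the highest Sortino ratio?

Highland: Sortino ratio = (11.4% − 0.5%) / 6.6% = 1.652
Cobalt: Sortino ratio = (10.8% − 0.5%) / 25.5% = 0.404
Highest: Highland (1.652).

Highland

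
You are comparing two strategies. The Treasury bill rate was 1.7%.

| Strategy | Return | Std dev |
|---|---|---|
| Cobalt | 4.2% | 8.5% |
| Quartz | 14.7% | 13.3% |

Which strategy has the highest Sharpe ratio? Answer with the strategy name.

Cobalt: Sharpe ratio = (4.2% − 1.7%) / 8.5% = 0.294
Quartz: Sharpe ratio = (14.7% − 1.7%) / 13.3% = 0.977
Highest: Quartz (0.977).

Quartz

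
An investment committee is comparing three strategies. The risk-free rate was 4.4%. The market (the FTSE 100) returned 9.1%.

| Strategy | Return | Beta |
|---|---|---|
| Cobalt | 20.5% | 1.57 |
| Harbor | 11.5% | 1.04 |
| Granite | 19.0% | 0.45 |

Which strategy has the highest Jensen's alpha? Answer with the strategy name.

Granite

Cobalt: α = 20.5% − [4.4% + 1.57 × (9.1% − 4.4%)] = 8.721
Harbor: α = 11.5% − [4.4% + 1.04 × (9.1% − 4.4%)] = 2.212
Granite: α = 19.0% − [4.4% + 0.45 × (9.1% − 4.4%)] = 12.485
Highest: Granite (12.485).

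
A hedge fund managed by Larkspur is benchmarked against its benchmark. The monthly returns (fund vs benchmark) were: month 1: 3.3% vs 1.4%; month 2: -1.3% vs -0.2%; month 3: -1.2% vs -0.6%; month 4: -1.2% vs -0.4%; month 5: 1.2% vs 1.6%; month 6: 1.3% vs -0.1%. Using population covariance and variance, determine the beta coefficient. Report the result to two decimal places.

r̄p = 0.3500%,  r̄m = 0.2833%
Cov = Σ(rp − r̄p)(rm − r̄m) / 6 = 1.2125
Var(rm) = Σ(rm − r̄m)² / 6 = 0.7681
β = Cov / Var = 1.2125 / 0.7681 = 1.5786

1.58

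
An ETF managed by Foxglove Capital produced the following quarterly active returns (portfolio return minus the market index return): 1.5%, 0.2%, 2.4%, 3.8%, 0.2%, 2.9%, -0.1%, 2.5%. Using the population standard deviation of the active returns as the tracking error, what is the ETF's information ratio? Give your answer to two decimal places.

Mean return μ = 13.40 / 8 = 1.6750%
Σ(r − μ)² = 14.7550; population σ = √(14.7550/8) = 1.3581%
IR = μ / tracking error = 1.6750 / 1.3581 = 1.2333

1.23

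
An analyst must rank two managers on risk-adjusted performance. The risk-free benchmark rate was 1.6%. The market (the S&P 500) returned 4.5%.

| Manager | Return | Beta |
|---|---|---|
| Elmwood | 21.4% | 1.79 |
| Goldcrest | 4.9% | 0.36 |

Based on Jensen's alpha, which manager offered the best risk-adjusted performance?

Elmwood: α = 21.4% − [1.6% + 1.79 × (4.5% − 1.6%)] = 14.609
Goldcrest: α = 4.9% − [1.6% + 0.36 × (4.5% − 1.6%)] = 2.256
Highest: Elmwood (14.609).

Elmwood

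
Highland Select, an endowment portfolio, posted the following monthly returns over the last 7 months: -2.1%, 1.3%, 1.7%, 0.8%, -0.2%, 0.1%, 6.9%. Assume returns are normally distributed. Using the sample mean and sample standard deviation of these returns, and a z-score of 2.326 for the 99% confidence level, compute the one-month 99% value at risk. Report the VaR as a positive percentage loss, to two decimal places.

r̄ = (-2.1 + 1.3 + 1.7 + 0.8 − 0.2 + 0.1 + 6.9) / 7 = 8.50 / 7 = 1.2143%
Sample std dev = √[46.9686 / 6] = 2.7979%
VaR = −(r̄ − z·σ) = −(1.2143 − 2.326 × 2.7979) = −(-5.2936) = 5.2936%

5.29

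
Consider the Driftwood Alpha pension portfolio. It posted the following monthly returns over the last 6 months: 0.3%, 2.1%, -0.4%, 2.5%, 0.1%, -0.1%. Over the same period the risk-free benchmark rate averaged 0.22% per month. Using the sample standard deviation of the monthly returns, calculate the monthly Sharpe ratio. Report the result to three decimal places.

r̄ = (0.3 + 2.1 − 0.4 + 2.5 + 0.1 − 0.1) / 6 = 0.7500%
Σ(r − r̄)² = (0.3 − 0.7500)² + (2.1 − 0.7500)² + … = 7.5550
σ = √[7.5550 / 5] = 1.2292%
Sharpe = (r̄ − rf) / σ = (0.7500 − 0.22) / 1.2292 = 0.5300 / 1.2292 = 0.4312

0.431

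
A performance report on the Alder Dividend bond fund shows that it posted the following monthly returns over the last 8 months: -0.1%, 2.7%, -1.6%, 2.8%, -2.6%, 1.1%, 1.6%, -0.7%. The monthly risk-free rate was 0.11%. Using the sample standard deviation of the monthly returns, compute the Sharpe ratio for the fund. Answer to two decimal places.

0.15

μ = (-0.1 + 2.7 − 1.6 + 2.8 − 2.6 + 1.1 + 1.6 − 0.7) / 8 = 3.20 / 8 = 0.4000%
Σ(r − μ)² = 27.4400; sample σ = √(27.4400/7) = 1.9799%
Sharpe = (μ − rf) / σ = (0.4000 − 0.11) / 1.9799 = 0.2900 / 1.9799 = 0.1465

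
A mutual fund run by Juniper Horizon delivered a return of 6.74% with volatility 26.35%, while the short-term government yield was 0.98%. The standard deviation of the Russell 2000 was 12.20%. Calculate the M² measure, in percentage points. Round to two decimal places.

Sharpe = (Rp − Rf) / σp = (6.74% − 0.98%) / 26.35% = 0.2186
M² = Rf + Sharpe × σm = 0.98% + 0.2186 × 12.20% = 3.6469%

3.65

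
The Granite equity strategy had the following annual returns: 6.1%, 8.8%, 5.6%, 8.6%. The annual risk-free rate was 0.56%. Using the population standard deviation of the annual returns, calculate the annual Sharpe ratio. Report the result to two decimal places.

4.67

Mean return μ = 29.10 / 4 = 7.2750%
Population σ = √[Σ(r − μ)² / 4] = √[8.2675 / 4] = √2.0669 = 1.4377%
Sharpe = (μ − rf) / σ = (7.2750 − 0.56) / 1.4377 = 6.7150 / 1.4377 = 4.6707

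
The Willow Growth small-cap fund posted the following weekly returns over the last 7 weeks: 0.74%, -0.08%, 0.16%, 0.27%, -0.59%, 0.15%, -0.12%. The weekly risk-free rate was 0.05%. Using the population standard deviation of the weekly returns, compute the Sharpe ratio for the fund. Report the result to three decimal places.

Mean return r̄ = 0.530 / 7 = 0.0757%
Σ(r − r̄)² = (0.74 − 0.0757)² + (-0.08 − 0.0757)² + (0.16 − 0.0757)² + … = 0.9974
σ = √[0.9974 / 7] = 0.3775%
Sharpe = (r̄ − rf) / σ = (0.0757 − 0.05) / 0.3775 = 0.0257 / 0.3775 = 0.0681

0.068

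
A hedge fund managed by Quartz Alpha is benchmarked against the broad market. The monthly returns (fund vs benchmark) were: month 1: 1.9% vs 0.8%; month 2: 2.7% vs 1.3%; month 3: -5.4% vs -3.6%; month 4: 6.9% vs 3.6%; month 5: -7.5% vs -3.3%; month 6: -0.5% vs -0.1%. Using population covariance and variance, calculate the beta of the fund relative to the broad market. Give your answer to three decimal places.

1.896

r̄p = -0.3167%,  r̄m = -0.2167%
Cov = Σ(rp − r̄p)(rm − r̄m) / 6 = 12.2831
Var(rm) = Σ(rm − r̄m)² / 6 = 6.4781
β = Cov / Var = 12.2831 / 6.4781 = 1.8961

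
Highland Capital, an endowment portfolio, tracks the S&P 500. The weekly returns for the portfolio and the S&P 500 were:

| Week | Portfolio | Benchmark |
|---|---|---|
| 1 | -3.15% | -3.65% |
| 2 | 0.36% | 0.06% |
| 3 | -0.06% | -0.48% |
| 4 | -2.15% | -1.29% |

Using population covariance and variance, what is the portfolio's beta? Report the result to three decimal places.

r̄p = -1.2500%,  r̄m = -1.3400%
Cov = Σ(rp − r̄p)(rm − r̄m) / 4 = 1.9054
Var(rm) = Σ(rm − r̄m)² / 4 = 2.0096
β = Cov / Var = 1.9054 / 2.0096 = 0.9481

0.948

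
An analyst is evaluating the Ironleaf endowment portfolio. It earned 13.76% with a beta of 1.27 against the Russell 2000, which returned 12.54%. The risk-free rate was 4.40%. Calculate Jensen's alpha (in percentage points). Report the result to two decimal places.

-0.98

CAPM expected return = Rf + β(Rm − Rf) = 4.40% + 1.27 × (12.54% − 4.40%) = 4.4 + 1.27 × 8.14 = 14.7378%
Jensen's α = Rp − E[R] = 13.76% − 14.7378% = -0.9778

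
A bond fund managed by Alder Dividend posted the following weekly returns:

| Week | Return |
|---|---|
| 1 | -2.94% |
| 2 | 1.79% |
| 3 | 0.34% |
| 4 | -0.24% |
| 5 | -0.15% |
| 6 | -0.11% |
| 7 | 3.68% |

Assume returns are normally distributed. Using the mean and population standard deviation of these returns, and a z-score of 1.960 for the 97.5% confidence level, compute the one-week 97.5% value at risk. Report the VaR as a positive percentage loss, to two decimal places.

3.35

Mean return μ = 2.370 / 7 = 0.3386%
Population std dev = √[24.7955 / 7] = 1.8821%
VaR = −(μ − z·σ) = −(0.3386 − 1.960 × 1.8821) = −(-3.3503) = 3.3503%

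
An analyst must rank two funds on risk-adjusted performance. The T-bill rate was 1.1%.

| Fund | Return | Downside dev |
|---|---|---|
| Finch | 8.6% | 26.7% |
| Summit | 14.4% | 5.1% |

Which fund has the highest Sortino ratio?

Finch: Sortino ratio = (8.6% − 1.1%) / 26.7% = 0.281
Summit: Sortino ratio = (14.4% − 1.1%) / 5.1% = 2.608
Highest: Summit (2.608).

Summit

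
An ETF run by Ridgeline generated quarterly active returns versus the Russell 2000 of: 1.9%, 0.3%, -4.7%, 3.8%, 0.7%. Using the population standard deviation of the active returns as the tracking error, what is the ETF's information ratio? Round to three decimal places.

Mean return r̄ = 2.00 / 5 = 0.4000%
Population σ = √[Σ(r − r̄)² / 5] = √[39.9200 / 5] = √7.9840 = 2.8256%
IR = r̄ / tracking error = 0.4000 / 2.8256 = 0.1416

0.142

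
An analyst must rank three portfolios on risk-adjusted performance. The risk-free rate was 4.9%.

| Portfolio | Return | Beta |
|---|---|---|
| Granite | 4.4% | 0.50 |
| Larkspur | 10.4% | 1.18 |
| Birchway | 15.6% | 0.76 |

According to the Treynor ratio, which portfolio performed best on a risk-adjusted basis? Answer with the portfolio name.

Birchway

Granite: Treynor = (4.4% − 4.9%) / 0.50 = -1.000
Larkspur: Treynor = (10.4% − 4.9%) / 1.18 = 4.661
Birchway: Treynor = (15.6% − 4.9%) / 0.76 = 14.079
Highest: Birchway (14.079).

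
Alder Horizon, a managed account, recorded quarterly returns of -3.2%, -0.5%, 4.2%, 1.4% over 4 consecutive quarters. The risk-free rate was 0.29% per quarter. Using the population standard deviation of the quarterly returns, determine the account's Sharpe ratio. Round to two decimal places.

μ = (-3.2 − 0.5 + 4.2 + 1.4) / 4 = 1.90 / 4 = 0.4750%
Σ(r − μ)² = (-3.2 − 0.4750)² + (-0.5 − 0.4750)² + … = 29.1875
σ = √[29.1875 / 4] = 2.7013%
Sharpe = (μ − rf) / σ = (0.4750 − 0.29) / 2.7013 = 0.1850 / 2.7013 = 0.0685

0.07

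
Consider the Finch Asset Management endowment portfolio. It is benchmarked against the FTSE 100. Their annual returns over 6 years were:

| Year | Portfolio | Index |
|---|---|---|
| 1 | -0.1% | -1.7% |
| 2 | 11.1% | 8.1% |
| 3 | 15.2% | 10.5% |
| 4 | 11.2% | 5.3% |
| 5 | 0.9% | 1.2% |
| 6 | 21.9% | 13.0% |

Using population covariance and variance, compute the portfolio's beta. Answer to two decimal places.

1.47

r̄p = 10.0333%,  r̄m = 6.0667%
Cov = Σ(rp − r̄p)(rm − r̄m) / 6 = 38.2678
Var(rm) = Σ(rm − r̄m)² / 6 = 26.0756
β = Cov / Var = 38.2678 / 26.0756 = 1.4676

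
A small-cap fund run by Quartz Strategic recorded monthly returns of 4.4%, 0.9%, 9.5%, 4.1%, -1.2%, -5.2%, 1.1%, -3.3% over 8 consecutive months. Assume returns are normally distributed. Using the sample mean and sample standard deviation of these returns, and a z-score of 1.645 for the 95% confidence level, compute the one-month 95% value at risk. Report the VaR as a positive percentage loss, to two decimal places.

Mean return μ = 10.30 / 8 = 1.2875%
Sample σ = √[Σ(r − μ)² / 7] = √[154.5488 / 7] = √22.0784 = 4.6988%
VaR = −(μ − z·σ) = −(1.2875 − 1.645 × 4.6988) = −(-6.4420) = 6.4420%

6.44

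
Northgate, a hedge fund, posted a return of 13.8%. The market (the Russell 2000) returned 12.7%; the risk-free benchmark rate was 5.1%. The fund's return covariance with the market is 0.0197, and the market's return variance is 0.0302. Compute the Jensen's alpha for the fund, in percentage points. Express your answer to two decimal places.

β = Cov / Var = 0.0197 / 0.0302 = 0.6523
E[R] = Rf + β(Rm − Rf) = 5.1% + 0.6523 × (12.7% − 5.1%) = 10.0575%
α = Rp − E[R] = 13.8% − 10.0575% = 3.7425

3.74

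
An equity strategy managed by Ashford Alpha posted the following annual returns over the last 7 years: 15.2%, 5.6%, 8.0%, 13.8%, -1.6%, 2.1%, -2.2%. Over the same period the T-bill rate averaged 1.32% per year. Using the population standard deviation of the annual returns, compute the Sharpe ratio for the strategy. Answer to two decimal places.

0.70

r̄ = (15.2 + 5.6 + 8 + 13.8 − 1.6 + 2.1 − 2.2) / 7 = 5.8429%
Σ(r − r̄)² = (15.2 − 5.8429)² + (5.6 − 5.8429)² + … = 289.6771
σ = √[289.6771 / 7] = 6.4329%
Sharpe = (r̄ − rf) / σ = (5.8429 − 1.32) / 6.4329 = 4.5229 / 6.4329 = 0.7031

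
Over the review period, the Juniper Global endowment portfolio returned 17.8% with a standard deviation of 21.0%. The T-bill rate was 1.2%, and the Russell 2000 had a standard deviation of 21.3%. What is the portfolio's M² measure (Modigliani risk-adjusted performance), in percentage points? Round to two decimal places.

Sharpe = (Rp − Rf) / σp = (17.8% − 1.2%) / 21.0% = 0.7905
M² = Rf + Sharpe × σm = 1.2% + 0.7905 × 21.3% = 18.0377%

18.04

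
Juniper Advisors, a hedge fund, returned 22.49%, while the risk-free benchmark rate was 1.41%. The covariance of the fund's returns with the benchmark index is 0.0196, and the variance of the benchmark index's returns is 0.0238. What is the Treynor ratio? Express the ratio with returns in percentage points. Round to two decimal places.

25.60

β = Cov / Var = 0.0196 / 0.0238 = 0.8235
Treynor = (Rp − Rf) / β = (22.49% − 1.41%) / 0.8235 = 21.08 / 0.8235 = 25.5981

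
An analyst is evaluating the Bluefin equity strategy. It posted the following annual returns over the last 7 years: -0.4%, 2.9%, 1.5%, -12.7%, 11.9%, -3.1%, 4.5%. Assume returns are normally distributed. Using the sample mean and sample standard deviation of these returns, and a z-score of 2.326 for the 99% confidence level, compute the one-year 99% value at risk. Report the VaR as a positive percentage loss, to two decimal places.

16.87

r̄ = (-0.4 + 2.9 + 1.5 − 12.7 + 11.9 − 3.1 + 4.5) / 7 = 0.6571%
Σ(r − r̄)² = (-0.4 − 0.6571)² + (2.9 − 0.6571)² + (1.5 − 0.6571)² + … = 340.5571
sample σ = √(340.5571 / 6) = √56.7595 = 7.5339%
VaR = −(r̄ − z·σ) = −(0.6571 − 2.326 × 7.5339) = −(-16.8668) = 16.8668%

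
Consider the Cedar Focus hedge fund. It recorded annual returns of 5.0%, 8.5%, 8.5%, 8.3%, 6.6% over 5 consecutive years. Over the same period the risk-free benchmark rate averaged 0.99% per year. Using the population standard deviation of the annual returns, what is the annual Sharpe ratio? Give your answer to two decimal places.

Mean return μ = 36.90 / 5 = 7.3800%
Population std dev = √[9.6280 / 5] = 1.3877%
Sharpe = (μ − rf) / σ = (7.3800 − 0.99) / 1.3877 = 6.3900 / 1.3877 = 4.6047

4.60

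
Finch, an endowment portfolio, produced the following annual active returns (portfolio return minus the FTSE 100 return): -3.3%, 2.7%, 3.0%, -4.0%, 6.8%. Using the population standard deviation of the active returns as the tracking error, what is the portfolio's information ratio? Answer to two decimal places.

Mean return μ = 5.20 / 5 = 1.0400%
Σ(r − μ)² = (-3.3 − 1.0400)² + (2.7 − 1.0400)² + (3 − 1.0400)² + … = 84.0120
population σ = √(84.0120 / 5) = √16.8024 = 4.0991%
IR = μ / tracking error = 1.0400 / 4.0991 = 0.2537

0.25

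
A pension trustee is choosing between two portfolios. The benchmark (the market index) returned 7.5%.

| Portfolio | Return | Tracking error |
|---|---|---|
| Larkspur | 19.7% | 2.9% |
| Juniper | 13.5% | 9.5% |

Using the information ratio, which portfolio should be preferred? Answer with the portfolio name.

Larkspur: IR = (19.7% − 7.5%) / 2.9% = 4.207
Juniper: IR = (13.5% − 7.5%) / 9.5% = 0.632
Highest: Larkspur (4.207).

Larkspur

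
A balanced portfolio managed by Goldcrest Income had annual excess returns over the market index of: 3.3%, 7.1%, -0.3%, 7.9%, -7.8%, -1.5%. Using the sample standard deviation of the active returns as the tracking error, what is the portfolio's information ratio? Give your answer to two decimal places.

Mean return r̄ = 8.70 / 6 = 1.4500%
Σ(r − r̄)² = (3.3 − 1.4500)² + (7.1 − 1.4500)² + (-0.3 − 1.4500)² + … = 174.2750
sample σ = √(174.2750 / 5) = √34.8550 = 5.9038%
IR = r̄ / tracking error = 1.4500 / 5.9038 = 0.2456

0.25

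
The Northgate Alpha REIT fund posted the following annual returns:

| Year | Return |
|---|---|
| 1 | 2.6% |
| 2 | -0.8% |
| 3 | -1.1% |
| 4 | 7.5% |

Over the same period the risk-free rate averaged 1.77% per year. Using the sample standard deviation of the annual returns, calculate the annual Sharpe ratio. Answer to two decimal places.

μ = (2.6 − 0.8 − 1.1 + 7.5) / 4 = 8.20 / 4 = 2.0500%
Sample std dev = √[48.0500 / 3] = 4.0021%
Sharpe = (μ − rf) / σ = (2.0500 − 1.77) / 4.0021 = 0.2800 / 4.0021 = 0.0700

0.07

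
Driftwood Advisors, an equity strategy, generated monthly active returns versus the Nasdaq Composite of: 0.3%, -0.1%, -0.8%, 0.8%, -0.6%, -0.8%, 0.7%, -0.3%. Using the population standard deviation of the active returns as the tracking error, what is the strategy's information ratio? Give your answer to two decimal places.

-0.17

r̄ = (0.3 − 0.1 − 0.8 + 0.8 − 0.6 − 0.8 + 0.7 − 0.3) / 8 = -0.1000%
Population σ = √[Σ(r − r̄)² / 8] = √[2.8800 / 8] = √0.3600 = 0.6000%
IR = r̄ / tracking error = -0.1000 / 0.6000 = -0.1667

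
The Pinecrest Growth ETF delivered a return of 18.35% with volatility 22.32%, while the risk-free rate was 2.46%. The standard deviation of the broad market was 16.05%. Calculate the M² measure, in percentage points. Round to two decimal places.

Sharpe = (Rp − Rf) / σp = (18.35% − 2.46%) / 22.32% = 0.7119
M² = Rf + Sharpe × σm = 2.46% + 0.7119 × 16.05% = 13.8860%

13.89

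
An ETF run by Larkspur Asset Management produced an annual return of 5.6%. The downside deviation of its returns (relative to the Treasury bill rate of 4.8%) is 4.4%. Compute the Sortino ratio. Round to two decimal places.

0.18

Sortino = (Rp − Rf) / σd = (5.6% − 4.8%) / 4.4% = 0.80% / 4.4% = 0.1818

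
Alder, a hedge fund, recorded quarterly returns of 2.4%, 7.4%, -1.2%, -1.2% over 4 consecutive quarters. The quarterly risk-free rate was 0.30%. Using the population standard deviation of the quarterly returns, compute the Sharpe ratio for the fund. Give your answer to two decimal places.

r̄ = (2.4 + 7.4 − 1.2 − 1.2) / 4 = 7.40 / 4 = 1.8500%
Σ(r − r̄)² = (2.4 − 1.8500)² + (7.4 − 1.8500)² + (-1.2 − 1.8500)² + … = 49.7100
population σ = √(49.7100 / 4) = √12.4275 = 3.5253%
Sharpe = (r̄ − rf) / σ = (1.8500 − 0.3) / 3.5253 = 1.5500 / 3.5253 = 0.4397

0.44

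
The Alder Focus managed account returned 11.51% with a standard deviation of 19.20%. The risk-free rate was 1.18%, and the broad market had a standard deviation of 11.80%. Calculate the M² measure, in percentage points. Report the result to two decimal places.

Sharpe = (Rp − Rf) / σp = (11.51% − 1.18%) / 19.20% = 0.5380
M² = Rf + Sharpe × σm = 1.18% + 0.5380 × 11.80% = 7.5284%

7.53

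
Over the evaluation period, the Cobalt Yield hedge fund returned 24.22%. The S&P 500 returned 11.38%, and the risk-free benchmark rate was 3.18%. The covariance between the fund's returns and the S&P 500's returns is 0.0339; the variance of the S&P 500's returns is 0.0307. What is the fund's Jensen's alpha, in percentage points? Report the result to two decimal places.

11.99

β = Cov / Var = 0.0339 / 0.0307 = 1.1042
E[R] = Rf + β(Rm − Rf) = 3.18% + 1.1042 × (11.38% − 3.18%) = 12.2344%
α = Rp − E[R] = 24.22% − 12.2344% = 11.9856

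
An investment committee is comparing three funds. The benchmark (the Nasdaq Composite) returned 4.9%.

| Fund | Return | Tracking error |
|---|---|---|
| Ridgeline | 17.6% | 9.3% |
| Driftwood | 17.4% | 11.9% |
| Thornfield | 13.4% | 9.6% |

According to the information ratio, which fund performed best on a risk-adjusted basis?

Ridgeline: IR = (17.6% − 4.9%) / 9.3% = 1.366
Driftwood: IR = (17.4% − 4.9%) / 11.9% = 1.050
Thornfield: IR = (13.4% − 4.9%) / 9.6% = 0.885
Highest: Ridgeline (1.366).

Ridgeline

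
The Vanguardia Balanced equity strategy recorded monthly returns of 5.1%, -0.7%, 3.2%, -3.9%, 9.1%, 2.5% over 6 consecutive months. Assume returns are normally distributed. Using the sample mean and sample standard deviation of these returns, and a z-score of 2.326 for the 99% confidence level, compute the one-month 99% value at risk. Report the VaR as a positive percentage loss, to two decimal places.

Mean return r̄ = 15.30 / 6 = 2.5500%
Sample σ = √[Σ(r − r̄)² / 5] = √[101.9950 / 5] = √20.3990 = 4.5165%
VaR = −(r̄ − z·σ) = −(2.5500 − 2.326 × 4.5165) = −(-7.9554) = 7.9554%

7.96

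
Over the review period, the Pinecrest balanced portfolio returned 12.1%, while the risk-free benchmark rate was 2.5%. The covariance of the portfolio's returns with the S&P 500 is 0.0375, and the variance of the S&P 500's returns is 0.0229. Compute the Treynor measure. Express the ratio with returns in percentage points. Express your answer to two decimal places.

5.86

β = Cov / Var = 0.0375 / 0.0229 = 1.6376
Treynor = (Rp − Rf) / β = (12.1% − 2.5%) / 1.6376 = 9.60 / 1.6376 = 5.8622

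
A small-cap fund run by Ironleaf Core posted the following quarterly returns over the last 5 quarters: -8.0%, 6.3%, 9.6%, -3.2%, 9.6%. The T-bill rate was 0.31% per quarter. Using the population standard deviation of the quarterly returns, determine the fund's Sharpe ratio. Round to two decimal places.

μ = (-8 + 6.3 + 9.6 − 3.2 + 9.6) / 5 = 2.8600%
Σ(r − μ)² = 257.3520; population σ = √(257.3520/5) = 7.1743%
Sharpe = (μ − rf) / σ = (2.8600 − 0.31) / 7.1743 = 2.5500 / 7.1743 = 0.3554

0.36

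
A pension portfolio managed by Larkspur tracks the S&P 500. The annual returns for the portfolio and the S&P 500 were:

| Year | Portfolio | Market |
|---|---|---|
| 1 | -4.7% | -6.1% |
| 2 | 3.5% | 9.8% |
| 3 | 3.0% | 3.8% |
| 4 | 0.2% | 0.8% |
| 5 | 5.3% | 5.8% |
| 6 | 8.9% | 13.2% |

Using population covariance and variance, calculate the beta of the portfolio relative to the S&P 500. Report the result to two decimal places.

0.64

r̄p = 2.7000%,  r̄m = 4.5500%
Cov = Σ(rp − r̄p)(rm − r̄m) / 6 = 24.8400
Var(rm) = Σ(rm − r̄m)² / 6 = 38.6658
β = Cov / Var = 24.8400 / 38.6658 = 0.6424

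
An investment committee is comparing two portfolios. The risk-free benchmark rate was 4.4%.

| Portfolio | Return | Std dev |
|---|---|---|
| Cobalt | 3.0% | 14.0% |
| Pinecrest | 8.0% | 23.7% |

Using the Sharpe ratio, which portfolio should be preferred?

Pinecrest

Cobalt: Sharpe ratio = (3.0% − 4.4%) / 14.0% = -0.100
Pinecrest: Sharpe ratio = (8.0% − 4.4%) / 23.7% = 0.152
Highest: Pinecrest (0.152).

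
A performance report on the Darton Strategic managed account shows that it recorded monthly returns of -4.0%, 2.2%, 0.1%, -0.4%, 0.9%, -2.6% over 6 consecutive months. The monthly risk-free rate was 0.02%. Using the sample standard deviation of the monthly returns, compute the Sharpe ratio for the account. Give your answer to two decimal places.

r̄ = (-4 + 2.2 + 0.1 − 0.4 + 0.9 − 2.6) / 6 = -0.6333%
Sample std dev = √[26.1733 / 5] = 2.2879%
Sharpe = (r̄ − rf) / σ = (-0.6333 − 0.02) / 2.2879 = -0.6533 / 2.2879 = -0.2855

-0.29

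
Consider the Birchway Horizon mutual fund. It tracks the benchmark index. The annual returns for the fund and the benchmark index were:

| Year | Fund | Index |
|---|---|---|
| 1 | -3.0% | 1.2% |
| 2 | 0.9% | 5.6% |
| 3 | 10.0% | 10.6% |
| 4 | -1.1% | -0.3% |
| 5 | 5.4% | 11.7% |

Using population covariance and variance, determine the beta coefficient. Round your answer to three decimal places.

0.866

r̄p = 2.4400%,  r̄m = 5.7600%
Cov = Σ(rp − r̄p)(rm − r̄m) / 5 = 20.1356
Var(rm) = Σ(rm − r̄m)² / 5 = 23.2504
β = Cov / Var = 20.1356 / 23.2504 = 0.8660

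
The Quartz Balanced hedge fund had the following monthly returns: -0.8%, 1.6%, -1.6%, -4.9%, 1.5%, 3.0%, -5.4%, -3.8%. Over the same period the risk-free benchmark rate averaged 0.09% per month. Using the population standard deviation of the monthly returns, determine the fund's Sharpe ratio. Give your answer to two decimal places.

Mean return r̄ = -10.40 / 8 = -1.3000%
Σ(r − r̄)² = (-0.8 − (-1.3000))² + (1.6 − (-1.3000))² + … = 71.1000
σ = √[71.1000 / 8] = 2.9812%
Sharpe = (r̄ − rf) / σ = (-1.3000 − 0.09) / 2.9812 = -1.3900 / 2.9812 = -0.4663

-0.47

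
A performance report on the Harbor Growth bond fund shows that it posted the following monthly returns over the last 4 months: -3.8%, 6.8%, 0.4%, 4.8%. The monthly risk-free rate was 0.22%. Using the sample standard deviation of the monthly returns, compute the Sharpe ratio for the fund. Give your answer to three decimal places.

0.387

Mean return r̄ = 8.20 / 4 = 2.0500%
Σ(r − r̄)² = (-3.8 − 2.0500)² + (6.8 − 2.0500)² + … = 67.0700
sample σ = √(67.0700 / 3) = √22.3567 = 4.7283%
Sharpe = (r̄ − rf) / σ = (2.0500 − 0.22) / 4.7283 = 1.8300 / 4.7283 = 0.3870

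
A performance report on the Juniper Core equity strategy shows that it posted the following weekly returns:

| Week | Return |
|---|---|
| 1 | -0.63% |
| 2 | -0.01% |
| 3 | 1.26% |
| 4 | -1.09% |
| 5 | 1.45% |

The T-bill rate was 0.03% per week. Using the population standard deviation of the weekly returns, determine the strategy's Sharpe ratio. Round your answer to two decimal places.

0.16

μ = (-0.63 − 0.01 + 1.26 − 1.09 + 1.45) / 5 = 0.980 / 5 = 0.1960%
Population σ = √[Σ(r − μ)² / 5] = √[5.0831 / 5] = √1.0166 = 1.0083%
Sharpe = (μ − rf) / σ = (0.1960 − 0.03) / 1.0083 = 0.1660 / 1.0083 = 0.1646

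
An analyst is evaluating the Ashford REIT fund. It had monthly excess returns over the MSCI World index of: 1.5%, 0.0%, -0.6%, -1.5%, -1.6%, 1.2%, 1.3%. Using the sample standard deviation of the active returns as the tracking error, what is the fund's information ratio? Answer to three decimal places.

0.032

r̄ = (1.5 + 0 − 0.6 − 1.5 − 1.6 + 1.2 + 1.3) / 7 = 0.30 / 7 = 0.0429%
Σ(r − r̄)² = (1.5 − 0.0429)² + (0 − 0.0429)² + … = 10.5371
σ = √[10.5371 / 6] = 1.3252%
IR = r̄ / tracking error = 0.0429 / 1.3252 = 0.0324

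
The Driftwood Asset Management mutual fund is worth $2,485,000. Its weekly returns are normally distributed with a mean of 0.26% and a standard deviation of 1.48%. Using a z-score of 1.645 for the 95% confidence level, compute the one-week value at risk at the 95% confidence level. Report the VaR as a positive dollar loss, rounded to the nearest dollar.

$54,039

Return at the 95% tail: μ − z·σ = 0.26% − 1.645 × 1.48% = 0.26 − 2.4346 = -2.1746%
VaR = −(-2.1746%) × $2,485,000 = 2.1746% × $2,485,000 = $54,039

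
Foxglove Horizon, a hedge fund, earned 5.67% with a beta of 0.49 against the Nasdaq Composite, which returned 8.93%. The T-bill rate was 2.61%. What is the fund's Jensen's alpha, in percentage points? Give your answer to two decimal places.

-0.04

CAPM expected return = Rf + β(Rm − Rf) = 2.61% + 0.49 × (8.93% − 2.61%) = 2.61 + 0.49 × 6.32 = 5.7068%
Jensen's α = Rp − E[R] = 5.67% − 5.7068% = -0.0368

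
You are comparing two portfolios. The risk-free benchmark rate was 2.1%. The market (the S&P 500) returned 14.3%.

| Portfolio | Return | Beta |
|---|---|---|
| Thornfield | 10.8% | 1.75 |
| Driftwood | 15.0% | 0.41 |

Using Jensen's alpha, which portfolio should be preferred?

Driftwood

Thornfield: α = 10.8% − [2.1% + 1.75 × (14.3% − 2.1%)] = -12.650
Driftwood: α = 15.0% − [2.1% + 0.41 × (14.3% − 2.1%)] = 7.898
Highest: Driftwood (7.898).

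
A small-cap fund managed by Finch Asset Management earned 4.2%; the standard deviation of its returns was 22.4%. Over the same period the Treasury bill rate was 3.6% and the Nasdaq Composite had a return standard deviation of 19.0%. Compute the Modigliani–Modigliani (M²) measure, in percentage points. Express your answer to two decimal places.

4.11

Sharpe = (Rp − Rf) / σp = (4.2% − 3.6%) / 22.4% = 0.0268
M² = Rf + Sharpe × σm = 3.6% + 0.0268 × 19.0% = 4.1092%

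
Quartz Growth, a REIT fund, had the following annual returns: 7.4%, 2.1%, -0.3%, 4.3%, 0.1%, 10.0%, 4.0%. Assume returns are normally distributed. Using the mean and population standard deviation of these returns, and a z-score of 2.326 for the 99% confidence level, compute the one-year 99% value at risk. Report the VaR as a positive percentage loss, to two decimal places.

r̄ = (7.4 + 2.1 − 0.3 + 4.3 + 0.1 + 10 + 4) / 7 = 27.60 / 7 = 3.9429%
Σ(r − r̄)² = (7.4 − 3.9429)² + (2.1 − 3.9429)² + … = 84.9371
population σ = √(84.9371 / 7) = √12.1339 = 3.4834%
VaR = −(r̄ − z·σ) = −(3.9429 − 2.326 × 3.4834) = −(-4.1595) = 4.1595%

4.16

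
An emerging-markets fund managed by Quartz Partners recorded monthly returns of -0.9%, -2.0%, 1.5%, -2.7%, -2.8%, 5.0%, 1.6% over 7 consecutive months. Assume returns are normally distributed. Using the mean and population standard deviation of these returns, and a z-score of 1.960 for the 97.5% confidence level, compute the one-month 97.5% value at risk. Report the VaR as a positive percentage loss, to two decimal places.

5.27

r̄ = (-0.9 − 2 + 1.5 − 2.7 − 2.8 + 5 + 1.6) / 7 = -0.30 / 7 = -0.0429%
Σ(r − r̄)² = 49.7371; population σ = √(49.7371/7) = 2.6656%
VaR = −(r̄ − z·σ) = −(-0.0429 − 1.960 × 2.6656) = −(-5.2675) = 5.2675%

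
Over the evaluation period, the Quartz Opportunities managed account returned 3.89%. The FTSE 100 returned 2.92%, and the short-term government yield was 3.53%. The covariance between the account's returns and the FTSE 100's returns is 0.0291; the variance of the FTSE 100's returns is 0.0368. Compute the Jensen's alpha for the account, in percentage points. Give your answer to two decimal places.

β = Cov / Var = 0.0291 / 0.0368 = 0.7908
E[R] = Rf + β(Rm − Rf) = 3.53% + 0.7908 × (2.92% − 3.53%) = 3.0476%
α = Rp − E[R] = 3.89% − 3.0476% = 0.8424

0.84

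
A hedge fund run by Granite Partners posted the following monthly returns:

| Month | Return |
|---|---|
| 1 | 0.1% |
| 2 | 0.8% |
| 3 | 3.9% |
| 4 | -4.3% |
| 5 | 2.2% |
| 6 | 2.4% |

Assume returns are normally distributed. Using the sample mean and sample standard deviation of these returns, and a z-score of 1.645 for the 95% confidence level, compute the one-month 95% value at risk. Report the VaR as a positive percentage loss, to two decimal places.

Mean return r̄ = 5.10 / 6 = 0.8500%
Σ(r − r̄)² = (0.1 − 0.8500)² + (0.8 − 0.8500)² + (3.9 − 0.8500)² + … = 40.6150
σ = √[40.6150 / 5] = 2.8501%
VaR = −(r̄ − z·σ) = −(0.8500 − 1.645 × 2.8501) = −(-3.8384) = 3.8384%

3.84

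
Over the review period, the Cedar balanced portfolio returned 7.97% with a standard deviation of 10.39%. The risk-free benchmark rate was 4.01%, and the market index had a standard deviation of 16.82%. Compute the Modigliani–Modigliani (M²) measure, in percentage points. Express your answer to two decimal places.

10.42

Sharpe = (Rp − Rf) / σp = (7.97% − 4.01%) / 10.39% = 0.3811
M² = Rf + Sharpe × σm = 4.01% + 0.3811 × 16.82% = 10.4201%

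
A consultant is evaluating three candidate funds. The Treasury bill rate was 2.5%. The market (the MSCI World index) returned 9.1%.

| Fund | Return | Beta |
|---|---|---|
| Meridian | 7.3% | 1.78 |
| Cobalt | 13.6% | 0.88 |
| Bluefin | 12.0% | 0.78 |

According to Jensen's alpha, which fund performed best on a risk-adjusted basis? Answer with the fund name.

Cobalt

Meridian: α = 7.3% − [2.5% + 1.78 × (9.1% − 2.5%)] = -6.948
Cobalt: α = 13.6% − [2.5% + 0.88 × (9.1% − 2.5%)] = 5.292
Bluefin: α = 12.0% − [2.5% + 0.78 × (9.1% − 2.5%)] = 4.352
Highest: Cobalt (5.292).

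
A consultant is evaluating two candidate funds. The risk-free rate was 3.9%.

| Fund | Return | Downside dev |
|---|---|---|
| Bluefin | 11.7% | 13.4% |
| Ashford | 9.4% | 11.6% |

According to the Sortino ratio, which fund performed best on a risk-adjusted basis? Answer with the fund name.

Bluefin: Sortino ratio = (11.7% − 3.9%) / 13.4% = 0.582
Ashford: Sortino ratio = (9.4% − 3.9%) / 11.6% = 0.474
Highest: Bluefin (0.582).

Bluefin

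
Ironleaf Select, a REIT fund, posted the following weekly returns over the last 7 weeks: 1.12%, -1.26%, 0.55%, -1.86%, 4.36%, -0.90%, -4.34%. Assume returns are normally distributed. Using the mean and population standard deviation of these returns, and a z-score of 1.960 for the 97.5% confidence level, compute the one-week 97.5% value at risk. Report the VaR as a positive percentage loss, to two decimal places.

5.27

Mean return μ = -2.330 / 7 = -0.3329%
Σ(r − μ)² = (1.12 − (-0.3329))² + (-1.26 − (-0.3329))² + (0.55 − (-0.3329))² + … = 44.4837
population σ = √(44.4837 / 7) = √6.3548 = 2.5209%
VaR = −(μ − z·σ) = −(-0.3329 − 1.960 × 2.5209) = −(-5.2739) = 5.2739%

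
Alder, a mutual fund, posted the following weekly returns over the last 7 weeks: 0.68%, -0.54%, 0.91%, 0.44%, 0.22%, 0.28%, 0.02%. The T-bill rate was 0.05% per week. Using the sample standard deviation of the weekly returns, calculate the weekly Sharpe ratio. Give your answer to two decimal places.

Mean return r̄ = 2.010 / 7 = 0.2871%
Σ(r − r̄)² = (0.68 − 0.2871)² + (-0.54 − 0.2871)² + (0.91 − 0.2871)² + … = 1.3257
σ = √[1.3257 / 6] = 0.4701%
Sharpe = (r̄ − rf) / σ = (0.2871 − 0.05) / 0.4701 = 0.2371 / 0.4701 = 0.5044

0.50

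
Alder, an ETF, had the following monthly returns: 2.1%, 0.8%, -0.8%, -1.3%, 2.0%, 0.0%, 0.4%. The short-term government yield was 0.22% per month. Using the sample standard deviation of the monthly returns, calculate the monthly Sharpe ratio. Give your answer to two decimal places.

0.18

r̄ = (2.1 + 0.8 − 0.8 − 1.3 + 2 + 0 + 0.4) / 7 = 3.20 / 7 = 0.4571%
Σ(r − r̄)² = 10.0771; sample σ = √(10.0771/6) = 1.2960%
Sharpe = (r̄ − rf) / σ = (0.4571 − 0.22) / 1.2960 = 0.2371 / 1.2960 = 0.1829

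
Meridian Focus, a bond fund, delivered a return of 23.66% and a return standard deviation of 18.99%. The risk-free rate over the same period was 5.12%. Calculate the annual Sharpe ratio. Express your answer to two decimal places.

Sharpe = (Rp − Rf) / σp = (23.66% − 5.12%) / 18.99% = 18.54% / 18.99% = 0.9763

0.98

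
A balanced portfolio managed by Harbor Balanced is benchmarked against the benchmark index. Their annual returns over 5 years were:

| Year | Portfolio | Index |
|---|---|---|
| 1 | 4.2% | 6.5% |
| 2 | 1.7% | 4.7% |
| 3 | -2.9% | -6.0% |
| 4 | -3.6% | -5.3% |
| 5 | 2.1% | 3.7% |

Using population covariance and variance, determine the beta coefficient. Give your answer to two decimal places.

r̄p = 0.3000%,  r̄m = 0.7200%
Cov = Σ(rp − r̄p)(rm − r̄m) / 5 = 15.6920
Var(rm) = Σ(rm − r̄m)² / 5 = 27.9056
β = Cov / Var = 15.6920 / 27.9056 = 0.5623

0.56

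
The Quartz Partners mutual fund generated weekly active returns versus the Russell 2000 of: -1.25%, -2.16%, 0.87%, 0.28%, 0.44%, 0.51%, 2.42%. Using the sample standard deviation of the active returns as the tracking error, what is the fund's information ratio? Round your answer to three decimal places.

0.107

μ = (-1.25 − 2.16 + 0.87 + 0.28 + 0.44 + 0.51 + 2.42) / 7 = 0.1586%
Sample std dev = √[13.1975 / 6] = 1.4831%
IR = μ / tracking error = 0.1586 / 1.4831 = 0.1069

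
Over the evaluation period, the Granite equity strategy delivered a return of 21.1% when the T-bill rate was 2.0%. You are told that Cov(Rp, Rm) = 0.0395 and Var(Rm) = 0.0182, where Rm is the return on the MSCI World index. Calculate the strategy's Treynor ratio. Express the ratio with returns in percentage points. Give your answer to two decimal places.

β = Cov / Var = 0.0395 / 0.0182 = 2.1703
Treynor = (Rp − Rf) / β = (21.1% − 2.0%) / 2.1703 = 19.10 / 2.1703 = 8.8006

8.80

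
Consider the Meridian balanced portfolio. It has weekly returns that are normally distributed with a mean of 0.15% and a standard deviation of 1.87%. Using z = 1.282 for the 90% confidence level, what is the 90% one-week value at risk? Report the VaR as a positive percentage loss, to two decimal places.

2.25

VaR (as % loss) = −(μ − z·σ) = −(0.15% − 1.282 × 1.87%) = −(-2.24734%) = 2.24734%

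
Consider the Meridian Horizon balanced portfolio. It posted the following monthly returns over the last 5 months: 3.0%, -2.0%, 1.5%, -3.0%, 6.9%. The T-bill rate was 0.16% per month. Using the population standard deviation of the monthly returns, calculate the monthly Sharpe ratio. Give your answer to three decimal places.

0.314

Mean return r̄ = 6.40 / 5 = 1.2800%
Σ(r − r̄)² = (3 − 1.2800)² + (-2 − 1.2800)² + (1.5 − 1.2800)² + … = 63.6680
σ = √[63.6680 / 5] = 3.5684%
Sharpe = (r̄ − rf) / σ = (1.2800 − 0.16) / 3.5684 = 1.1200 / 3.5684 = 0.3139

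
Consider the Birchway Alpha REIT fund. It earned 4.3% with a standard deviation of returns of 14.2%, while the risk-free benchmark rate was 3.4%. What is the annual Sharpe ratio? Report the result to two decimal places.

Sharpe = (Rp − Rf) / σp = (4.3% − 3.4%) / 14.2% = 0.90% / 14.2% = 0.0634

0.06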